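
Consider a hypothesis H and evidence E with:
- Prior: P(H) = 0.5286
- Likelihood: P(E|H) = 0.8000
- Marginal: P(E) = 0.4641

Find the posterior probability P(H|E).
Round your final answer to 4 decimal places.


Using Bayes' theorem:

P(H|E) = P(E|H) × P(H) / P(E)
       = 0.8000 × 0.5286 / 0.4641
       = 0.42288000 / 0.4641
       = 0.9112

The evidence strengthens our belief in H.
Prior: 0.5286 → Posterior: 0.9112


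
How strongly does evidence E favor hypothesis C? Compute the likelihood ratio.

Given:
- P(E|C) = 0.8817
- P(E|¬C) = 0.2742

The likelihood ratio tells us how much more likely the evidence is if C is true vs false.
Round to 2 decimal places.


Likelihood Ratio (LR) = P(E|C) / P(E|¬C)

LR = 0.8817 / 0.2742
   = 3.22

The evidence is 3.22 times more likely if C is true than if C is false.
LR > 1, so observing E raises the odds in favor of C.


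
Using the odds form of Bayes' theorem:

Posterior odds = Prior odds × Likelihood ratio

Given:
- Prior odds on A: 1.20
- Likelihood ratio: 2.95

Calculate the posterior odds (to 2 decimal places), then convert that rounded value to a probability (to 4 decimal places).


Step 1: Calculate posterior odds
Posterior odds = Prior odds × LR
               = 1.20 × 2.95
               = 3.54

Step 2: Convert to probability
P(A|E) = Posterior odds / (1 + Posterior odds)
       = 3.54 / (1 + 3.54)
       = 3.54 / 4.54
       = 0.7797

The evidence increased P(A) from 0.5455 to 0.7797.


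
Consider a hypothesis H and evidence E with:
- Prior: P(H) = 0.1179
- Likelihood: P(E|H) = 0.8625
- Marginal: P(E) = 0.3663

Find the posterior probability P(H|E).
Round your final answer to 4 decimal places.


Using Bayes' theorem:

P(H|E) = P(E|H) × P(H) / P(E)
       = 0.8625 × 0.1179 / 0.3663
       = 0.10168875 / 0.3663
       = 0.2776

The evidence strengthens our belief in H.
Prior: 0.1179 → Posterior: 0.2776


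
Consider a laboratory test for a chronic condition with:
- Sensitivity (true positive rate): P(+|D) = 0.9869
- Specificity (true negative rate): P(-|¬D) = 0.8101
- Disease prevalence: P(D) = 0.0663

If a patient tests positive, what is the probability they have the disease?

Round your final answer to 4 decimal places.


Let D = has disease, + = positive test

Given:
- P(D) = 0.0663 (prevalence)
- P(+|D) = 0.9869 (sensitivity)
- P(-|¬D) = 0.8101 (specificity)
- P(+|¬D) = 0.1899 (false positive rate = 1 - specificity)

Step 1: Find P(+)
P(+) = P(+|D)P(D) + P(+|¬D)P(¬D)
     = 0.9869 × 0.0663 + 0.1899 × 0.9337
     = 0.06543147 + 0.17730963
     = 0.24274110

Step 2: Apply Bayes' theorem for P(D|+)
P(D|+) = P(+|D)P(D) / P(+)
       = 0.06543147 / 0.24274110
       = 0.2696


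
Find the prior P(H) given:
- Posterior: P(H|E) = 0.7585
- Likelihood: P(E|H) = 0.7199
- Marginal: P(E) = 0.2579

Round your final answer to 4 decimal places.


From Bayes' theorem: P(H|E) = P(E|H) × P(H) / P(E)

Rearranging for P(H):
P(H) = P(H|E) × P(E) / P(E|H)
     = 0.7585 × 0.2579 / 0.7199
     = 0.19561715 / 0.7199
     = 0.2717


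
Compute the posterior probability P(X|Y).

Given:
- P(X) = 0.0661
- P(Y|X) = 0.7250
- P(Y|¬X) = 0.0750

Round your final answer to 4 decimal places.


Bayes' theorem: P(X|Y) = P(Y|X) × P(X) / P(Y)

Step 1: Calculate P(Y) using law of total probability
P(Y) = P(Y|X)P(X) + P(Y|¬X)P(¬X)
     = 0.7250 × 0.0661 + 0.0750 × 0.9339
     = 0.04792250 + 0.07004250
     = 0.11796500

Step 2: Apply Bayes' theorem
P(X|Y) = P(Y|X) × P(X) / P(Y)
       = 0.04792250 / 0.11796500
       = 0.4062


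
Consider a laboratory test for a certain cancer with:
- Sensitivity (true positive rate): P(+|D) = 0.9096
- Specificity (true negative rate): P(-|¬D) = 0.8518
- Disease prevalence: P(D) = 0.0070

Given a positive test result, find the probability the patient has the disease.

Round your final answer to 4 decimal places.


Let D = has disease, + = positive test

Given:
- P(D) = 0.0070 (prevalence)
- P(+|D) = 0.9096 (sensitivity)
- P(-|¬D) = 0.8518 (specificity)
- P(+|¬D) = 0.1482 (false positive rate = 1 - specificity)

Step 1: Find P(+)
P(+) = P(+|D)P(D) + P(+|¬D)P(¬D)
     = 0.9096 × 0.0070 + 0.1482 × 0.9930
     = 0.00636720 + 0.14716260
     = 0.15352980

Step 2: Apply Bayes' theorem for P(D|+)
P(D|+) = P(+|D)P(D) / P(+)
       = 0.00636720 / 0.15352980
       = 0.0415


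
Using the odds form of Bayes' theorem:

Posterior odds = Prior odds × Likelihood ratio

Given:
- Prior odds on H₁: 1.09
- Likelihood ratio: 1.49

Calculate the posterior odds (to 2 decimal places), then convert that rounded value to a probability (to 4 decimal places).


Step 1: Calculate posterior odds
Posterior odds = Prior odds × LR
               = 1.09 × 1.49
               = 1.62

Step 2: Convert to probability
P(H₁|E) = Posterior odds / (1 + Posterior odds)
       = 1.62 / (1 + 1.62)
       = 1.62 / 2.62
       = 0.6183

The evidence increased P(H₁) from 0.5215 to 0.6183.


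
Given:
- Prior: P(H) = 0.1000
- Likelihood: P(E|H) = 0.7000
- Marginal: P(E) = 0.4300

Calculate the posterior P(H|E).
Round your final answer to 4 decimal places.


Using Bayes' theorem:

P(H|E) = P(E|H) × P(H) / P(E)
       = 0.7000 × 0.1000 / 0.4300
       = 0.07000000 / 0.4300
       = 0.1628

The evidence strengthens our belief in H.
Prior: 0.1000 → Posterior: 0.1628


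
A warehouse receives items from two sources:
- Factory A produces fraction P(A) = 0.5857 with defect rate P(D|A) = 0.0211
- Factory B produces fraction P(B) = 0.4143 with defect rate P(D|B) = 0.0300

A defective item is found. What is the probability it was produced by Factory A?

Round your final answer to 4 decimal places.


Let A = from Factory A, D = defective

Given:
- P(A) = 0.5857, P(B) = 0.4143
- P(D|A) = 0.0211, P(D|B) = 0.0300

Step 1: Find P(D)
P(D) = P(D|A)P(A) + P(D|B)P(B)
     = 0.0211 × 0.5857 + 0.0300 × 0.4143
     = 0.01235827 + 0.01242900
     = 0.02478727

Step 2: Apply Bayes' theorem
P(A|D) = P(D|A)P(A) / P(D)
       = 0.01235827 / 0.02478727
       = 0.4986


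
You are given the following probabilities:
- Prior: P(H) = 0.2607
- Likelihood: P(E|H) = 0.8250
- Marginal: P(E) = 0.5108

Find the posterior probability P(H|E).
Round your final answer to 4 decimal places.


Using Bayes' theorem:

P(H|E) = P(E|H) × P(H) / P(E)
       = 0.8250 × 0.2607 / 0.5108
       = 0.21507750 / 0.5108
       = 0.4211

The evidence strengthens our belief in H.
Prior: 0.2607 → Posterior: 0.4211


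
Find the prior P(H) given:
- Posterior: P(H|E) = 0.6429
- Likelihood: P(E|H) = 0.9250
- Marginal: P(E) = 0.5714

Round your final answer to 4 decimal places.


From Bayes' theorem: P(H|E) = P(E|H) × P(H) / P(E)

Rearranging for P(H):
P(H) = P(H|E) × P(E) / P(E|H)
     = 0.6429 × 0.5714 / 0.9250
     = 0.36735306 / 0.9250
     = 0.3971


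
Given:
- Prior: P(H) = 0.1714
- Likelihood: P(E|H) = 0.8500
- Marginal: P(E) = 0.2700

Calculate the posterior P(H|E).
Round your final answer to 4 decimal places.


Using Bayes' theorem:

P(H|E) = P(E|H) × P(H) / P(E)
       = 0.8500 × 0.1714 / 0.2700
       = 0.14569000 / 0.2700
       = 0.5396

The evidence strengthens our belief in H.
Prior: 0.1714 → Posterior: 0.5396


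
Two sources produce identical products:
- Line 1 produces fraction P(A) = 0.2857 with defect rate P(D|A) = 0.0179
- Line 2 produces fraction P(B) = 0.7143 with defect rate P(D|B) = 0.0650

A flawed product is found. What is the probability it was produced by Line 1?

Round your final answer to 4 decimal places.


Let A = from Line 1, D = flawed

Given:
- P(A) = 0.2857, P(B) = 0.7143
- P(D|A) = 0.0179, P(D|B) = 0.0650

Step 1: Find P(D)
P(D) = P(D|A)P(A) + P(D|B)P(B)
     = 0.0179 × 0.2857 + 0.0650 × 0.7143
     = 0.00511403 + 0.04642950
     = 0.05154353

Step 2: Apply Bayes' theorem
P(A|D) = P(D|A)P(A) / P(D)
       = 0.00511403 / 0.05154353
       = 0.0992


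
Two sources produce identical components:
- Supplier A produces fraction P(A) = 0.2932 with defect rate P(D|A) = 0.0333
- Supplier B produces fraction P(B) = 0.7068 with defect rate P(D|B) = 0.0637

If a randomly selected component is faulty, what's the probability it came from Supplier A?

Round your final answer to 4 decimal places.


Let A = from Supplier A, D = faulty

Given:
- P(A) = 0.2932, P(B) = 0.7068
- P(D|A) = 0.0333, P(D|B) = 0.0637

Step 1: Find P(D)
P(D) = P(D|A)P(A) + P(D|B)P(B)
     = 0.0333 × 0.2932 + 0.0637 × 0.7068
     = 0.00976356 + 0.04502316
     = 0.05478672

Step 2: Apply Bayes' theorem
P(A|D) = P(D|A)P(A) / P(D)
       = 0.00976356 / 0.05478672
       = 0.1782


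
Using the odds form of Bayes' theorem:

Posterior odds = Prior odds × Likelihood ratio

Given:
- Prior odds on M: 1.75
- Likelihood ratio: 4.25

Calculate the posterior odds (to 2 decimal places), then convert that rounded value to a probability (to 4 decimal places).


Step 1: Calculate posterior odds
Posterior odds = Prior odds × LR
               = 1.75 × 4.25
               = 7.44

Step 2: Convert to probability
P(M|E) = Posterior odds / (1 + Posterior odds)
       = 7.44 / (1 + 7.44)
       = 7.44 / 8.44
       = 0.8815

The evidence increased P(M) from 0.6364 to 0.8815.


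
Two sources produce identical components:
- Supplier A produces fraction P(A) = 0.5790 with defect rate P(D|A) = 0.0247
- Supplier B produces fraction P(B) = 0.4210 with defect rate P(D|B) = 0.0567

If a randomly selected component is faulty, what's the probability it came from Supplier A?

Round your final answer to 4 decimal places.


Let A = from Supplier A, D = faulty

Given:
- P(A) = 0.5790, P(B) = 0.4210
- P(D|A) = 0.0247, P(D|B) = 0.0567

Step 1: Find P(D)
P(D) = P(D|A)P(A) + P(D|B)P(B)
     = 0.0247 × 0.5790 + 0.0567 × 0.4210
     = 0.01430130 + 0.02387070
     = 0.03817200

Step 2: Apply Bayes' theorem
P(A|D) = P(D|A)P(A) / P(D)
       = 0.01430130 / 0.03817200
       = 0.3747


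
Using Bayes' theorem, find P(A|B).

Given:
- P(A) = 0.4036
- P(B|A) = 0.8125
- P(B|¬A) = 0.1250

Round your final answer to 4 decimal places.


Bayes' theorem: P(A|B) = P(B|A) × P(A) / P(B)

Step 1: Calculate P(B) using law of total probability
P(B) = P(B|A)P(A) + P(B|¬A)P(¬A)
     = 0.8125 × 0.4036 + 0.1250 × 0.5964
     = 0.32792500 + 0.07455000
     = 0.40247500

Step 2: Apply Bayes' theorem
P(A|B) = P(B|A) × P(A) / P(B)
       = 0.32792500 / 0.40247500
       = 0.8148


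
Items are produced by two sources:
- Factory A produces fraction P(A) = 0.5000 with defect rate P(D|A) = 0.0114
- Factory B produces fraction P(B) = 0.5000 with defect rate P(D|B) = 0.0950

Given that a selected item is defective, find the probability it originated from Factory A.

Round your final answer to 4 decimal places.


Let A = from Factory A, D = defective

Given:
- P(A) = 0.5000, P(B) = 0.5000
- P(D|A) = 0.0114, P(D|B) = 0.0950

Step 1: Find P(D)
P(D) = P(D|A)P(A) + P(D|B)P(B)
     = 0.0114 × 0.5000 + 0.0950 × 0.5000
     = 0.00570000 + 0.04750000
     = 0.05320000

Step 2: Apply Bayes' theorem
P(A|D) = P(D|A)P(A) / P(D)
       = 0.00570000 / 0.05320000
       = 0.1071


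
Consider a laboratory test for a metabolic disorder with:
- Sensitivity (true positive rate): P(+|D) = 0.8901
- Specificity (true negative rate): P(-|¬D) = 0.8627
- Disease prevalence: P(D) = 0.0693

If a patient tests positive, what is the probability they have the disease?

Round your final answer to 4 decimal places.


Let D = has disease, + = positive test

Given:
- P(D) = 0.0693 (prevalence)
- P(+|D) = 0.8901 (sensitivity)
- P(-|¬D) = 0.8627 (specificity)
- P(+|¬D) = 0.1373 (false positive rate = 1 - specificity)

Step 1: Find P(+)
P(+) = P(+|D)P(D) + P(+|¬D)P(¬D)
     = 0.8901 × 0.0693 + 0.1373 × 0.9307
     = 0.06168393 + 0.12778511
     = 0.18946904

Step 2: Apply Bayes' theorem for P(D|+)
P(D|+) = P(+|D)P(D) / P(+)
       = 0.06168393 / 0.18946904
       = 0.3256


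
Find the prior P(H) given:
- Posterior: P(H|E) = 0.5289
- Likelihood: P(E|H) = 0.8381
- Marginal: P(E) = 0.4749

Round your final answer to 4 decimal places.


From Bayes' theorem: P(H|E) = P(E|H) × P(H) / P(E)

Rearranging for P(H):
P(H) = P(H|E) × P(E) / P(E|H)
     = 0.5289 × 0.4749 / 0.8381
     = 0.25117461 / 0.8381
     = 0.2997


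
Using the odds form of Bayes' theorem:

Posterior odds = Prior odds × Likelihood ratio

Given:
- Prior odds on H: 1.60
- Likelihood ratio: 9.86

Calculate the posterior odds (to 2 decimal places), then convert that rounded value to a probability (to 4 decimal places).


Step 1: Calculate posterior odds
Posterior odds = Prior odds × LR
               = 1.60 × 9.86
               = 15.78

Step 2: Convert to probability
P(H|E) = Posterior odds / (1 + Posterior odds)
       = 15.78 / (1 + 15.78)
       = 15.78 / 16.78
       = 0.9404

The evidence increased P(H) from 0.6154 to 0.9404.


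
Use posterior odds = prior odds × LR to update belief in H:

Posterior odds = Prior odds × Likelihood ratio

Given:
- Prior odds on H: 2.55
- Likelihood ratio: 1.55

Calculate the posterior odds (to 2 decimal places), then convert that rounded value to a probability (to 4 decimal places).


Step 1: Calculate posterior odds
Posterior odds = Prior odds × LR
               = 2.55 × 1.55
               = 3.95

Step 2: Convert to probability
P(H|E) = Posterior odds / (1 + Posterior odds)
       = 3.95 / (1 + 3.95)
       = 3.95 / 4.95
       = 0.7980

The evidence increased P(H) from 0.7183 to 0.7980.


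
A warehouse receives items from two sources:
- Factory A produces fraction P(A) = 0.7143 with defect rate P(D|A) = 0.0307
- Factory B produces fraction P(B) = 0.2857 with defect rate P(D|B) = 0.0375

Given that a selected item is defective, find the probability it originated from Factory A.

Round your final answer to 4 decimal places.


Let A = from Factory A, D = defective

Given:
- P(A) = 0.7143, P(B) = 0.2857
- P(D|A) = 0.0307, P(D|B) = 0.0375

Step 1: Find P(D)
P(D) = P(D|A)P(A) + P(D|B)P(B)
     = 0.0307 × 0.7143 + 0.0375 × 0.2857
     = 0.02192901 + 0.01071375
     = 0.03264276

Step 2: Apply Bayes' theorem
P(A|D) = P(D|A)P(A) / P(D)
       = 0.02192901 / 0.03264276
       = 0.6718


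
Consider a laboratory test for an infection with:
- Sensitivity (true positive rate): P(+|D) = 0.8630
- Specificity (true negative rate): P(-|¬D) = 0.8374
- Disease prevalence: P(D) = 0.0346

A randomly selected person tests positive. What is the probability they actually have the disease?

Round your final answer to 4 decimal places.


Let D = has disease, + = positive test

Given:
- P(D) = 0.0346 (prevalence)
- P(+|D) = 0.8630 (sensitivity)
- P(-|¬D) = 0.8374 (specificity)
- P(+|¬D) = 0.1626 (false positive rate = 1 - specificity)

Step 1: Find P(+)
P(+) = P(+|D)P(D) + P(+|¬D)P(¬D)
     = 0.8630 × 0.0346 + 0.1626 × 0.9654
     = 0.02985980 + 0.15697404
     = 0.18683384

Step 2: Apply Bayes' theorem for P(D|+)
P(D|+) = P(+|D)P(D) / P(+)
       = 0.02985980 / 0.18683384
       = 0.1598


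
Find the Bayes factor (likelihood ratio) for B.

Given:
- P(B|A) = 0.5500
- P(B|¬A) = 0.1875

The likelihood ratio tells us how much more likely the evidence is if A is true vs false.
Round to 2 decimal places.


Likelihood Ratio (LR) = P(B|A) / P(B|¬A)

LR = 0.5500 / 0.1875
   = 2.93

The evidence is 2.93 times more likely if A is true than if A is false.
LR > 1, so observing B raises the odds in favor of A.


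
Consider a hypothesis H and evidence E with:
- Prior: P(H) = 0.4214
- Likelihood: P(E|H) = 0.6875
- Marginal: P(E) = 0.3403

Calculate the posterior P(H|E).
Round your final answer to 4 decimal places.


Using Bayes' theorem:

P(H|E) = P(E|H) × P(H) / P(E)
       = 0.6875 × 0.4214 / 0.3403
       = 0.28971250 / 0.3403
       = 0.8513

The evidence strengthens our belief in H.
Prior: 0.4214 → Posterior: 0.8513


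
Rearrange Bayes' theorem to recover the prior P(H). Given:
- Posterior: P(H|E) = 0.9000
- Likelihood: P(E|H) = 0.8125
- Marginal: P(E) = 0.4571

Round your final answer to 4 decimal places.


From Bayes' theorem: P(H|E) = P(E|H) × P(H) / P(E)

Rearranging for P(H):
P(H) = P(H|E) × P(E) / P(E|H)
     = 0.9000 × 0.4571 / 0.8125
     = 0.41139000 / 0.8125
     = 0.5063


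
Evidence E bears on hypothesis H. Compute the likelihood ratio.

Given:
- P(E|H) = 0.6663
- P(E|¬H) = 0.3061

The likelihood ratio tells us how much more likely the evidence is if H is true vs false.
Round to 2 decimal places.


Likelihood Ratio (LR) = P(E|H) / P(E|¬H)

LR = 0.6663 / 0.3061
   = 2.18

The evidence is 2.18 times more likely if H is true than if H is false.
Since LR > 1, the evidence supports H over ¬H.


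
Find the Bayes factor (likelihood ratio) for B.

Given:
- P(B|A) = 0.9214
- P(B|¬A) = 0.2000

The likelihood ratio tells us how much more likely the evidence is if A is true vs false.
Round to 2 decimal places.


Likelihood Ratio (LR) = P(B|A) / P(B|¬A)

LR = 0.9214 / 0.2000
   = 4.61

The evidence is 4.61 times more likely if A is true than if A is false.
Because LR exceeds 1, B is evidence for A.


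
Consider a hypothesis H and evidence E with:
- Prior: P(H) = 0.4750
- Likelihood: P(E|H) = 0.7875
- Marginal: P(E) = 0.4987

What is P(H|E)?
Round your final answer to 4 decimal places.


Using Bayes' theorem:

P(H|E) = P(E|H) × P(H) / P(E)
       = 0.7875 × 0.4750 / 0.4987
       = 0.37406250 / 0.4987
       = 0.7501

The evidence strengthens our belief in H.
Prior: 0.4750 → Posterior: 0.7501


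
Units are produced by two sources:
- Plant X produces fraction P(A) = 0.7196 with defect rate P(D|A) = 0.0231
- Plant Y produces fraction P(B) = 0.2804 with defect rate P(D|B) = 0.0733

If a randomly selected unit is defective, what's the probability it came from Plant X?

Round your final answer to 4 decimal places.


Let A = from Plant X, D = defective

Given:
- P(A) = 0.7196, P(B) = 0.2804
- P(D|A) = 0.0231, P(D|B) = 0.0733

Step 1: Find P(D)
P(D) = P(D|A)P(A) + P(D|B)P(B)
     = 0.0231 × 0.7196 + 0.0733 × 0.2804
     = 0.01662276 + 0.02055332
     = 0.03717608

Step 2: Apply Bayes' theorem
P(A|D) = P(D|A)P(A) / P(D)
       = 0.01662276 / 0.03717608
       = 0.4471


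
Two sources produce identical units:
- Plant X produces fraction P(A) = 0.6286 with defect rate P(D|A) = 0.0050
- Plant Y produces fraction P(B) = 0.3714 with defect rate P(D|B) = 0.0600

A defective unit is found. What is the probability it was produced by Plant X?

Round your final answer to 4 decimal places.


Let A = from Plant X, D = defective

Given:
- P(A) = 0.6286, P(B) = 0.3714
- P(D|A) = 0.0050, P(D|B) = 0.0600

Step 1: Find P(D)
P(D) = P(D|A)P(A) + P(D|B)P(B)
     = 0.0050 × 0.6286 + 0.0600 × 0.3714
     = 0.00314300 + 0.02228400
     = 0.02542700

Step 2: Apply Bayes' theorem
P(A|D) = P(D|A)P(A) / P(D)
       = 0.00314300 / 0.02542700
       = 0.1236


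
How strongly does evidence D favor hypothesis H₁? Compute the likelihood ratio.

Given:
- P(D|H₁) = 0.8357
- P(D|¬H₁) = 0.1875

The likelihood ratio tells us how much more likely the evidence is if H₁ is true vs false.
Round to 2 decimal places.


Likelihood Ratio (LR) = P(D|H₁) / P(D|¬H₁)

LR = 0.8357 / 0.1875
   = 4.46

The evidence is 4.46 times more likely if H₁ is true than if H₁ is false.
Because LR exceeds 1, D is evidence for H₁.


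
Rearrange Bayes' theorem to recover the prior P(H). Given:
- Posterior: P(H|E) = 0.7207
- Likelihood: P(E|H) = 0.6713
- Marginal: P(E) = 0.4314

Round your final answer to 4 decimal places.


From Bayes' theorem: P(H|E) = P(E|H) × P(H) / P(E)

Rearranging for P(H):
P(H) = P(H|E) × P(E) / P(E|H)
     = 0.7207 × 0.4314 / 0.6713
     = 0.31090998 / 0.6713
     = 0.4631


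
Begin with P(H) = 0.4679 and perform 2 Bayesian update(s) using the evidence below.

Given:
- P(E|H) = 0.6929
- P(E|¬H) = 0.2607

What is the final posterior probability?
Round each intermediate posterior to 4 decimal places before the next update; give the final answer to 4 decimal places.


Sequential Bayesian updating:

Initial prior: P(H) = 0.4679

Update 1:
  P(E) = 0.6929 × 0.4679 + 0.2607 × 0.5321 = 0.32420791 + 0.13871847 = 0.46292638
  P(H|E) = 0.32420791 / 0.46292638 = 0.7003

Update 2:
  P(E) = 0.6929 × 0.7003 + 0.2607 × 0.2997 = 0.48523787 + 0.07813179 = 0.56336966
  P(H|E) = 0.48523787 / 0.56336966 = 0.8613

Final posterior: 0.8613


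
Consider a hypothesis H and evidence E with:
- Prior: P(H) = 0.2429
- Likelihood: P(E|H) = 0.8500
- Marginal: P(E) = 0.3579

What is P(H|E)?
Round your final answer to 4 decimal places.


Using Bayes' theorem:

P(H|E) = P(E|H) × P(H) / P(E)
       = 0.8500 × 0.2429 / 0.3579
       = 0.20646500 / 0.3579
       = 0.5769

The evidence strengthens our belief in H.
Prior: 0.2429 → Posterior: 0.5769


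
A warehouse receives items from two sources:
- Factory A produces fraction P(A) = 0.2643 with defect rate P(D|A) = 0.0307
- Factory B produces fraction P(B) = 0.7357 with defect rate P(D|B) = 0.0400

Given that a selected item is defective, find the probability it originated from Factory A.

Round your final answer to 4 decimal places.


Let A = from Factory A, D = defective

Given:
- P(A) = 0.2643, P(B) = 0.7357
- P(D|A) = 0.0307, P(D|B) = 0.0400

Step 1: Find P(D)
P(D) = P(D|A)P(A) + P(D|B)P(B)
     = 0.0307 × 0.2643 + 0.0400 × 0.7357
     = 0.00811401 + 0.02942800
     = 0.03754201

Step 2: Apply Bayes' theorem
P(A|D) = P(D|A)P(A) / P(D)
       = 0.00811401 / 0.03754201
       = 0.2161


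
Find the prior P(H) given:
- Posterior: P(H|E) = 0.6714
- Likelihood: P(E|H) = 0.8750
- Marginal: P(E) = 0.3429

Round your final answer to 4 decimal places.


From Bayes' theorem: P(H|E) = P(E|H) × P(H) / P(E)

Rearranging for P(H):
P(H) = P(H|E) × P(E) / P(E|H)
     = 0.6714 × 0.3429 / 0.8750
     = 0.23022306 / 0.8750
     = 0.2631


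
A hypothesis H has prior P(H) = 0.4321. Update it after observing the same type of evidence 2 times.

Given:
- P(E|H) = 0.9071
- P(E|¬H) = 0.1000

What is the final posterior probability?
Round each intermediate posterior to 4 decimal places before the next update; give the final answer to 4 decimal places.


Sequential Bayesian updating:

Initial prior: P(H) = 0.4321

Update 1:
  P(E) = 0.9071 × 0.4321 + 0.1000 × 0.5679 = 0.39195791 + 0.05679000 = 0.44874791
  P(H|E) = 0.39195791 / 0.44874791 = 0.8734

Update 2:
  P(E) = 0.9071 × 0.8734 + 0.1000 × 0.1266 = 0.79226114 + 0.01266000 = 0.80492114
  P(H|E) = 0.79226114 / 0.80492114 = 0.9843

Final posterior: 0.9843


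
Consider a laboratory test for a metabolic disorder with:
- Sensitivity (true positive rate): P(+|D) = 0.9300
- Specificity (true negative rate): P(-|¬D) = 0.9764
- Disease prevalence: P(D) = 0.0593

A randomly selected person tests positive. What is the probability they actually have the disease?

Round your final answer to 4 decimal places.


Let D = has disease, + = positive test

Given:
- P(D) = 0.0593 (prevalence)
- P(+|D) = 0.9300 (sensitivity)
- P(-|¬D) = 0.9764 (specificity)
- P(+|¬D) = 0.0236 (false positive rate = 1 - specificity)

Step 1: Find P(+)
P(+) = P(+|D)P(D) + P(+|¬D)P(¬D)
     = 0.9300 × 0.0593 + 0.0236 × 0.9407
     = 0.05514900 + 0.02220052
     = 0.07734952

Step 2: Apply Bayes' theorem for P(D|+)
P(D|+) = P(+|D)P(D) / P(+)
       = 0.05514900 / 0.07734952
       = 0.7130


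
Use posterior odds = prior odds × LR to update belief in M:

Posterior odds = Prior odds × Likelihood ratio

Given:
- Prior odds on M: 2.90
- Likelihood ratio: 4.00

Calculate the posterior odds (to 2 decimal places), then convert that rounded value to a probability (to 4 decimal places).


Step 1: Calculate posterior odds
Posterior odds = Prior odds × LR
               = 2.90 × 4.00
               = 11.60

Step 2: Convert to probability
P(M|E) = Posterior odds / (1 + Posterior odds)
       = 11.60 / (1 + 11.60)
       = 11.60 / 12.60
       = 0.9206

The evidence increased P(M) from 0.7436 to 0.9206.


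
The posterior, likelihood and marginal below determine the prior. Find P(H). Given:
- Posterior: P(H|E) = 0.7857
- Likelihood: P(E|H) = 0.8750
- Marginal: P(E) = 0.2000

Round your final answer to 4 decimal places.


From Bayes' theorem: P(H|E) = P(E|H) × P(H) / P(E)

Rearranging for P(H):
P(H) = P(H|E) × P(E) / P(E|H)
     = 0.7857 × 0.2000 / 0.8750
     = 0.15714000 / 0.8750
     = 0.1796


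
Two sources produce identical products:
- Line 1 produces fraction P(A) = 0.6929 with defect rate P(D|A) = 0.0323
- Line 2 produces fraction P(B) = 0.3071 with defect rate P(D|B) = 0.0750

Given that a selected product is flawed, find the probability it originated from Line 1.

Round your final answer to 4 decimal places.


Let A = from Line 1, D = flawed

Given:
- P(A) = 0.6929, P(B) = 0.3071
- P(D|A) = 0.0323, P(D|B) = 0.0750

Step 1: Find P(D)
P(D) = P(D|A)P(A) + P(D|B)P(B)
     = 0.0323 × 0.6929 + 0.0750 × 0.3071
     = 0.02238067 + 0.02303250
     = 0.04541317

Step 2: Apply Bayes' theorem
P(A|D) = P(D|A)P(A) / P(D)
       = 0.02238067 / 0.04541317
       = 0.4928


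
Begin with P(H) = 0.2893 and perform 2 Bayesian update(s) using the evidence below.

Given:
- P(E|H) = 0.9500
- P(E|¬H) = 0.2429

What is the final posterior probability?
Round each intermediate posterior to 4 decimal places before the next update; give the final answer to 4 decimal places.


Sequential Bayesian updating:

Initial prior: P(H) = 0.2893

Update 1:
  P(E) = 0.9500 × 0.2893 + 0.2429 × 0.7107 = 0.27483500 + 0.17262903 = 0.44746403
  P(H|E) = 0.27483500 / 0.44746403 = 0.6142

Update 2:
  P(E) = 0.9500 × 0.6142 + 0.2429 × 0.3858 = 0.58349000 + 0.09371082 = 0.67720082
  P(H|E) = 0.58349000 / 0.67720082 = 0.8616

Final posterior: 0.8616


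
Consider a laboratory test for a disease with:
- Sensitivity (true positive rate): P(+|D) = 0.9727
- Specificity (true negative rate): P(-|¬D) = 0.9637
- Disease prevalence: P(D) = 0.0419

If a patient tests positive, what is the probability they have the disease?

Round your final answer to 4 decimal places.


Let D = has disease, + = positive test

Given:
- P(D) = 0.0419 (prevalence)
- P(+|D) = 0.9727 (sensitivity)
- P(-|¬D) = 0.9637 (specificity)
- P(+|¬D) = 0.0363 (false positive rate = 1 - specificity)

Step 1: Find P(+)
P(+) = P(+|D)P(D) + P(+|¬D)P(¬D)
     = 0.9727 × 0.0419 + 0.0363 × 0.9581
     = 0.04075613 + 0.03477903
     = 0.07553516

Step 2: Apply Bayes' theorem for P(D|+)
P(D|+) = P(+|D)P(D) / P(+)
       = 0.04075613 / 0.07553516
       = 0.5396


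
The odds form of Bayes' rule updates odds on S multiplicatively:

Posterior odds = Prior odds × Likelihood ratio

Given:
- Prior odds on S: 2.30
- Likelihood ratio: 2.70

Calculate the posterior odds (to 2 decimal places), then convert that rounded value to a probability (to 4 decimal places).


Step 1: Calculate posterior odds
Posterior odds = Prior odds × LR
               = 2.30 × 2.70
               = 6.21

Step 2: Convert to probability
P(S|E) = Posterior odds / (1 + Posterior odds)
       = 6.21 / (1 + 6.21)
       = 6.21 / 7.21
       = 0.8613

The evidence increased P(S) from 0.6970 to 0.8613.


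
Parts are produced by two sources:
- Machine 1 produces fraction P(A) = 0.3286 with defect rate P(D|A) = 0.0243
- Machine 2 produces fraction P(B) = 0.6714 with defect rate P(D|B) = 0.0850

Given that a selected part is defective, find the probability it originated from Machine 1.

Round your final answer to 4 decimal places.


Let A = from Machine 1, D = defective

Given:
- P(A) = 0.3286, P(B) = 0.6714
- P(D|A) = 0.0243, P(D|B) = 0.0850

Step 1: Find P(D)
P(D) = P(D|A)P(A) + P(D|B)P(B)
     = 0.0243 × 0.3286 + 0.0850 × 0.6714
     = 0.00798498 + 0.05706900
     = 0.06505398

Step 2: Apply Bayes' theorem
P(A|D) = P(D|A)P(A) / P(D)
       = 0.00798498 / 0.06505398
       = 0.1227


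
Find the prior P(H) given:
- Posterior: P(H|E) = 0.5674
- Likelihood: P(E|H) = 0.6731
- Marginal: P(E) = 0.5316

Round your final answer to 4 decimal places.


From Bayes' theorem: P(H|E) = P(E|H) × P(H) / P(E)

Rearranging for P(H):
P(H) = P(H|E) × P(E) / P(E|H)
     = 0.5674 × 0.5316 / 0.6731
     = 0.30162984 / 0.6731
     = 0.4481


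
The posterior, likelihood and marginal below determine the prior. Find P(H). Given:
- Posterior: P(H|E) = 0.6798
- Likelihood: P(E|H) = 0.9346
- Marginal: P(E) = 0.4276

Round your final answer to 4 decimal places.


From Bayes' theorem: P(H|E) = P(E|H) × P(H) / P(E)

Rearranging for P(H):
P(H) = P(H|E) × P(E) / P(E|H)
     = 0.6798 × 0.4276 / 0.9346
     = 0.29068248 / 0.9346
     = 0.3110


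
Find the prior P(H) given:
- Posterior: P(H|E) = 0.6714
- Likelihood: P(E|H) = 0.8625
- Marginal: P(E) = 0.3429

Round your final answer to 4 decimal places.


From Bayes' theorem: P(H|E) = P(E|H) × P(H) / P(E)

Rearranging for P(H):
P(H) = P(H|E) × P(E) / P(E|H)
     = 0.6714 × 0.3429 / 0.8625
     = 0.23022306 / 0.8625
     = 0.2669


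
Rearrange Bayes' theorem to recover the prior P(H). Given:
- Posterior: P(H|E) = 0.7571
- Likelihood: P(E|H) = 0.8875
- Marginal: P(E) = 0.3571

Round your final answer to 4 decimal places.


From Bayes' theorem: P(H|E) = P(E|H) × P(H) / P(E)

Rearranging for P(H):
P(H) = P(H|E) × P(E) / P(E|H)
     = 0.7571 × 0.3571 / 0.8875
     = 0.27036041 / 0.8875
     = 0.3046


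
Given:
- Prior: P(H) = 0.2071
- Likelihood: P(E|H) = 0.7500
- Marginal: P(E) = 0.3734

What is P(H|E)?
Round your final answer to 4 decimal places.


Using Bayes' theorem:

P(H|E) = P(E|H) × P(H) / P(E)
       = 0.7500 × 0.2071 / 0.3734
       = 0.15532500 / 0.3734
       = 0.4160

The evidence strengthens our belief in H.
Prior: 0.2071 → Posterior: 0.4160


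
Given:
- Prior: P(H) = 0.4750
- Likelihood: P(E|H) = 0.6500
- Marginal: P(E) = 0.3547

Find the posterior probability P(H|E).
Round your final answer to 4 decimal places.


Using Bayes' theorem:

P(H|E) = P(E|H) × P(H) / P(E)
       = 0.6500 × 0.4750 / 0.3547
       = 0.30875000 / 0.3547
       = 0.8705

The evidence strengthens our belief in H.
Prior: 0.4750 → Posterior: 0.8705


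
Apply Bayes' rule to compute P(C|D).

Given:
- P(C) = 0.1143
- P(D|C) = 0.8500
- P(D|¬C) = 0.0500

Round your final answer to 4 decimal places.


Bayes' theorem: P(C|D) = P(D|C) × P(C) / P(D)

Step 1: Calculate P(D) using law of total probability
P(D) = P(D|C)P(C) + P(D|¬C)P(¬C)
     = 0.8500 × 0.1143 + 0.0500 × 0.8857
     = 0.09715500 + 0.04428500
     = 0.14144000

Step 2: Apply Bayes' theorem
P(C|D) = P(D|C) × P(C) / P(D)
       = 0.09715500 / 0.14144000
       = 0.6869


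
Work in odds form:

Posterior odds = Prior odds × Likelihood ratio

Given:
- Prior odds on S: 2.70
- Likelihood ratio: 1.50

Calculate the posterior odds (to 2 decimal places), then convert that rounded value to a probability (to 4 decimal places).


Step 1: Calculate posterior odds
Posterior odds = Prior odds × LR
               = 2.70 × 1.50
               = 4.05

Step 2: Convert to probability
P(S|E) = Posterior odds / (1 + Posterior odds)
       = 4.05 / (1 + 4.05)
       = 4.05 / 5.05
       = 0.8020

The evidence increased P(S) from 0.7297 to 0.8020.


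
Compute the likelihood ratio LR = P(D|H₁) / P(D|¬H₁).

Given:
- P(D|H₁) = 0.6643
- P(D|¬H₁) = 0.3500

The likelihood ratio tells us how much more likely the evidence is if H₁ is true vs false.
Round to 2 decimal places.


Likelihood Ratio (LR) = P(D|H₁) / P(D|¬H₁)

LR = 0.6643 / 0.3500
   = 1.90

The evidence is 1.90 times more likely if H₁ is true than if H₁ is false.
Because LR exceeds 1, D is evidence for H₁.


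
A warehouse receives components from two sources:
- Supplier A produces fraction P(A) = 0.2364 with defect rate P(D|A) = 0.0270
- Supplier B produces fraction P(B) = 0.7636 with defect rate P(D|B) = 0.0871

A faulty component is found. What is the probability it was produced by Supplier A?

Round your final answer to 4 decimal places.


Let A = from Supplier A, D = faulty

Given:
- P(A) = 0.2364, P(B) = 0.7636
- P(D|A) = 0.0270, P(D|B) = 0.0871

Step 1: Find P(D)
P(D) = P(D|A)P(A) + P(D|B)P(B)
     = 0.0270 × 0.2364 + 0.0871 × 0.7636
     = 0.00638280 + 0.06650956
     = 0.07289236

Step 2: Apply Bayes' theorem
P(A|D) = P(D|A)P(A) / P(D)
       = 0.00638280 / 0.07289236
       = 0.0876


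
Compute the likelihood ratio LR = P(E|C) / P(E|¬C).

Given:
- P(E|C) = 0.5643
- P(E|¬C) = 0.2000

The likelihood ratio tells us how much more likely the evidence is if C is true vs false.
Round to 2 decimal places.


Likelihood Ratio (LR) = P(E|C) / P(E|¬C)

LR = 0.5643 / 0.2000
   = 2.82

The evidence is 2.82 times more likely if C is true than if C is false.
LR > 1, so observing E raises the odds in favor of C.


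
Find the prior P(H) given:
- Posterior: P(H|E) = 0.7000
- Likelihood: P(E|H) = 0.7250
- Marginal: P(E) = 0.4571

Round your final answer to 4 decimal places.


From Bayes' theorem: P(H|E) = P(E|H) × P(H) / P(E)

Rearranging for P(H):
P(H) = P(H|E) × P(E) / P(E|H)
     = 0.7000 × 0.4571 / 0.7250
     = 0.31997000 / 0.7250
     = 0.4413


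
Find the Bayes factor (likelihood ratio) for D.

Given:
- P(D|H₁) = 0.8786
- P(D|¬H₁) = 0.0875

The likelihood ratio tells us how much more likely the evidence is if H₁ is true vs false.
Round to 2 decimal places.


Likelihood Ratio (LR) = P(D|H₁) / P(D|¬H₁)

LR = 0.8786 / 0.0875
   = 10.04

The evidence is 10.04 times more likely if H₁ is true than if H₁ is false.
Since LR > 1, the evidence supports H₁ over ¬H₁.


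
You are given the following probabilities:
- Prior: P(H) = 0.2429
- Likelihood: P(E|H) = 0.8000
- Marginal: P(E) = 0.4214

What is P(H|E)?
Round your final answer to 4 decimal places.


Using Bayes' theorem:

P(H|E) = P(E|H) × P(H) / P(E)
       = 0.8000 × 0.2429 / 0.4214
       = 0.19432000 / 0.4214
       = 0.4611

The evidence strengthens our belief in H.
Prior: 0.2429 → Posterior: 0.4611


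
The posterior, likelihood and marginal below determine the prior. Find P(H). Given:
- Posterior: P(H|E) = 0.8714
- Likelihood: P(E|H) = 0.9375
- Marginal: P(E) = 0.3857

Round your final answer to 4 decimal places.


From Bayes' theorem: P(H|E) = P(E|H) × P(H) / P(E)

Rearranging for P(H):
P(H) = P(H|E) × P(E) / P(E|H)
     = 0.8714 × 0.3857 / 0.9375
     = 0.33609898 / 0.9375
     = 0.3585


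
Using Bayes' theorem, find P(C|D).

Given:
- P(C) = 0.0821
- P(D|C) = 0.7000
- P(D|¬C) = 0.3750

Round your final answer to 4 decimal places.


Bayes' theorem: P(C|D) = P(D|C) × P(C) / P(D)

Step 1: Calculate P(D) using law of total probability
P(D) = P(D|C)P(C) + P(D|¬C)P(¬C)
     = 0.7000 × 0.0821 + 0.3750 × 0.9179
     = 0.05747000 + 0.34421250
     = 0.40168250

Step 2: Apply Bayes' theorem
P(C|D) = P(D|C) × P(C) / P(D)
       = 0.05747000 / 0.40168250
       = 0.1431


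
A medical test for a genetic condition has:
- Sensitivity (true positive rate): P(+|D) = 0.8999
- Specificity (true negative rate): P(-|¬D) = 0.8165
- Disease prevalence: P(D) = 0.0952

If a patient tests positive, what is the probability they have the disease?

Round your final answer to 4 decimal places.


Let D = has disease, + = positive test

Given:
- P(D) = 0.0952 (prevalence)
- P(+|D) = 0.8999 (sensitivity)
- P(-|¬D) = 0.8165 (specificity)
- P(+|¬D) = 0.1835 (false positive rate = 1 - specificity)

Step 1: Find P(+)
P(+) = P(+|D)P(D) + P(+|¬D)P(¬D)
     = 0.8999 × 0.0952 + 0.1835 × 0.9048
     = 0.08567048 + 0.16603080
     = 0.25170128

Step 2: Apply Bayes' theorem for P(D|+)
P(D|+) = P(+|D)P(D) / P(+)
       = 0.08567048 / 0.25170128
       = 0.3404


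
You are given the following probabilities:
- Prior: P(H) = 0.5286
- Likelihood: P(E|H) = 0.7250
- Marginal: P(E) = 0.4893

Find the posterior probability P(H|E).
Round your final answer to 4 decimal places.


Using Bayes' theorem:

P(H|E) = P(E|H) × P(H) / P(E)
       = 0.7250 × 0.5286 / 0.4893
       = 0.38323500 / 0.4893
       = 0.7832

The evidence strengthens our belief in H.
Prior: 0.5286 → Posterior: 0.7832


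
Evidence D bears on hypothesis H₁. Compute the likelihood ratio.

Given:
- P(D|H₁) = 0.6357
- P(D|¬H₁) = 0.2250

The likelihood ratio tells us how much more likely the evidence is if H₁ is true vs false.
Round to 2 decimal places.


Likelihood Ratio (LR) = P(D|H₁) / P(D|¬H₁)

LR = 0.6357 / 0.2250
   = 2.83

The evidence is 2.83 times more likely if H₁ is true than if H₁ is false.
LR > 1, so observing D raises the odds in favor of H₁.


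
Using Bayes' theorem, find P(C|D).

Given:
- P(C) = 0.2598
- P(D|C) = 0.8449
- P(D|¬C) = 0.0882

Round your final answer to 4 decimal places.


Bayes' theorem: P(C|D) = P(D|C) × P(C) / P(D)

Step 1: Calculate P(D) using law of total probability
P(D) = P(D|C)P(C) + P(D|¬C)P(¬C)
     = 0.8449 × 0.2598 + 0.0882 × 0.7402
     = 0.21950502 + 0.06528564
     = 0.28479066

Step 2: Apply Bayes' theorem
P(C|D) = P(D|C) × P(C) / P(D)
       = 0.21950502 / 0.28479066
       = 0.7708


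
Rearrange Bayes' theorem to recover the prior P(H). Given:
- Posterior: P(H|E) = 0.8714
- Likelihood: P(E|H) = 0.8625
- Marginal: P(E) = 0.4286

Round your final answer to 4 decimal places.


From Bayes' theorem: P(H|E) = P(E|H) × P(H) / P(E)

Rearranging for P(H):
P(H) = P(H|E) × P(E) / P(E|H)
     = 0.8714 × 0.4286 / 0.8625
     = 0.37348204 / 0.8625
     = 0.4330


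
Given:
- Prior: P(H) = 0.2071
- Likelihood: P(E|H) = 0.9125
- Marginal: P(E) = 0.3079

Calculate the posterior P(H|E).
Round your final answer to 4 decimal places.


Using Bayes' theorem:

P(H|E) = P(E|H) × P(H) / P(E)
       = 0.9125 × 0.2071 / 0.3079
       = 0.18897875 / 0.3079
       = 0.6138

The evidence strengthens our belief in H.
Prior: 0.2071 → Posterior: 0.6138


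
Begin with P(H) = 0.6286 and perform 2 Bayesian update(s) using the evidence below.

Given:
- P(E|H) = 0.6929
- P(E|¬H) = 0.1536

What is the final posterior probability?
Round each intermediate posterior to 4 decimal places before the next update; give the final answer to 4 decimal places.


Sequential Bayesian updating:

Initial prior: P(H) = 0.6286

Update 1:
  P(E) = 0.6929 × 0.6286 + 0.1536 × 0.3714 = 0.43555694 + 0.05704704 = 0.49260398
  P(H|E) = 0.43555694 / 0.49260398 = 0.8842

Update 2:
  P(E) = 0.6929 × 0.8842 + 0.1536 × 0.1158 = 0.61266218 + 0.01778688 = 0.63044906
  P(H|E) = 0.61266218 / 0.63044906 = 0.9718

Final posterior: 0.9718


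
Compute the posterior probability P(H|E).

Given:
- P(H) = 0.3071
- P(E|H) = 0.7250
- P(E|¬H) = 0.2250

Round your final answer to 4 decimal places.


Bayes' theorem: P(H|E) = P(E|H) × P(H) / P(E)

Step 1: Calculate P(E) using law of total probability
P(E) = P(E|H)P(H) + P(E|¬H)P(¬H)
     = 0.7250 × 0.3071 + 0.2250 × 0.6929
     = 0.22264750 + 0.15590250
     = 0.37855000

Step 2: Apply Bayes' theorem
P(H|E) = P(E|H) × P(H) / P(E)
       = 0.22264750 / 0.37855000
       = 0.5882


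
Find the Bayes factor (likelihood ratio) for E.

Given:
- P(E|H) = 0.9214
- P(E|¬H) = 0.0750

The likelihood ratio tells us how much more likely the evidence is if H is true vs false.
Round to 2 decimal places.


Likelihood Ratio (LR) = P(E|H) / P(E|¬H)

LR = 0.9214 / 0.0750
   = 12.29

The evidence is 12.29 times more likely if H is true than if H is false.
Since LR > 1, the evidence supports H over ¬H.


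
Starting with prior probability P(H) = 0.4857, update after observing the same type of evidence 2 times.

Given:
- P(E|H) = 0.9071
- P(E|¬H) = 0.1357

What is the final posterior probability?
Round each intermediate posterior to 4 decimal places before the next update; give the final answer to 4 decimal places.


Sequential Bayesian updating:

Initial prior: P(H) = 0.4857

Update 1:
  P(E) = 0.9071 × 0.4857 + 0.1357 × 0.5143 = 0.44057847 + 0.06979051 = 0.51036898
  P(H|E) = 0.44057847 / 0.51036898 = 0.8633

Update 2:
  P(E) = 0.9071 × 0.8633 + 0.1357 × 0.1367 = 0.78309943 + 0.01855019 = 0.80164962
  P(H|E) = 0.78309943 / 0.80164962 = 0.9769

Final posterior: 0.9769


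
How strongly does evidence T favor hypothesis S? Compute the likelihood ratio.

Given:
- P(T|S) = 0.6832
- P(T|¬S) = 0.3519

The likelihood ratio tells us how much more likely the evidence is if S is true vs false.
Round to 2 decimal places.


Likelihood Ratio (LR) = P(T|S) / P(T|¬S)

LR = 0.6832 / 0.3519
   = 1.94

The evidence is 1.94 times more likely if S is true than if S is false.
Because LR exceeds 1, T is evidence for S.
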